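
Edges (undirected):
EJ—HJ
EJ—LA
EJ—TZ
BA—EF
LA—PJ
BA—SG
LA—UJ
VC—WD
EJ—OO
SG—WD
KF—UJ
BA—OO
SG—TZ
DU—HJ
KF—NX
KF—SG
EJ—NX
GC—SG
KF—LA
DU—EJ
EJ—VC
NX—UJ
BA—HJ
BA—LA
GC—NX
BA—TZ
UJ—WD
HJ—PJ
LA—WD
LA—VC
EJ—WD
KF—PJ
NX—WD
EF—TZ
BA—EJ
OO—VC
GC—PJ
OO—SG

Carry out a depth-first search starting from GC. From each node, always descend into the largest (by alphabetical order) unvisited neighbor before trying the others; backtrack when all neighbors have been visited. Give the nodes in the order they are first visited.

GC → SG → WD → VC → OO → EJ → TZ → EF → BA → LA → UJ → NX → KF → PJ → HJ → DU

Visit GC
GC → SG
SG → WD
WD → VC
VC → OO
OO → EJ
EJ → TZ
TZ → EF
EF → BA
BA → LA
LA → UJ
UJ → NX
NX → KF
KF → PJ
PJ → HJ
HJ → DU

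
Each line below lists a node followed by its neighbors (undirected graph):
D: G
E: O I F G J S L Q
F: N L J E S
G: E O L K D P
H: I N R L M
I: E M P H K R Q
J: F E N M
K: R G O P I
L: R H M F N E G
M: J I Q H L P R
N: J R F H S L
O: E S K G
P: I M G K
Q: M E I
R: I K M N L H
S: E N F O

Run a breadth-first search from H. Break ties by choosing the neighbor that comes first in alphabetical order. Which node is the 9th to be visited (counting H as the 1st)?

P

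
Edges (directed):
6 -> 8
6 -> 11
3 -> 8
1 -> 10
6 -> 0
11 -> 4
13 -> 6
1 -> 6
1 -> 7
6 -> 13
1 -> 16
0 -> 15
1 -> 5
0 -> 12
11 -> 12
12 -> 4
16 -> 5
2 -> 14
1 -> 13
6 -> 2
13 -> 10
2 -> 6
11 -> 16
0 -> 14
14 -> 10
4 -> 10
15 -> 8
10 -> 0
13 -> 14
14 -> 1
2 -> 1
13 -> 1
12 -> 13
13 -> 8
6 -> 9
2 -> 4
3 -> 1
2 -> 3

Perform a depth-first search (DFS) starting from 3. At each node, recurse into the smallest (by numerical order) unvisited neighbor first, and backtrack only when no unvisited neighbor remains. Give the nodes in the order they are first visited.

3 1 5 6 0 12 4 10 13 8 14 15 2 9 11 16 7

Visit 3
3 → 1
1 → 5
1 → 6
6 → 0
0 → 12
12 → 4
4 → 10
12 → 13
13 → 8
13 → 14
0 → 15
6 → 2
6 → 9
6 → 11
11 → 16
1 → 7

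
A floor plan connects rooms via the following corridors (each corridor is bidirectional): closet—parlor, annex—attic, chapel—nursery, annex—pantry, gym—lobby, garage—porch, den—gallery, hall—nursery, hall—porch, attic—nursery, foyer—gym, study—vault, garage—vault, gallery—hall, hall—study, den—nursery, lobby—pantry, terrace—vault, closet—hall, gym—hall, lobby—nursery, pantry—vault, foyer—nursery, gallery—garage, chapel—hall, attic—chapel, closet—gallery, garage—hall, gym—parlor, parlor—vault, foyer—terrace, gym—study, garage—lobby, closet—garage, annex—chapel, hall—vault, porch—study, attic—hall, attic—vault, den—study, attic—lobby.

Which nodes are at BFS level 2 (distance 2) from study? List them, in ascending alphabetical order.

attic, chapel, closet, foyer, gallery, garage, lobby, nursery, pantry, parlor, terrace

Level 0: study
Level 1: den, gym, hall, porch, vault
Level 2: attic, chapel, closet, foyer, gallery, garage, lobby, nursery, pantry, parlor, terrace
Level 3: annex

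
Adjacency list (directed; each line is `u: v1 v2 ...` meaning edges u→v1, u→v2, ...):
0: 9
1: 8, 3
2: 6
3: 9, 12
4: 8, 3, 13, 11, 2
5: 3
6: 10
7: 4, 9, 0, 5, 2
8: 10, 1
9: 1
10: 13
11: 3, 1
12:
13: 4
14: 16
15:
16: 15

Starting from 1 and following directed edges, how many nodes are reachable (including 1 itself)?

BFS from 1 visits: 1, 8, 3, 10, 12, 9, 13, 4, 11, 2, 6
Reachable nodes: 11 of 17 total.

11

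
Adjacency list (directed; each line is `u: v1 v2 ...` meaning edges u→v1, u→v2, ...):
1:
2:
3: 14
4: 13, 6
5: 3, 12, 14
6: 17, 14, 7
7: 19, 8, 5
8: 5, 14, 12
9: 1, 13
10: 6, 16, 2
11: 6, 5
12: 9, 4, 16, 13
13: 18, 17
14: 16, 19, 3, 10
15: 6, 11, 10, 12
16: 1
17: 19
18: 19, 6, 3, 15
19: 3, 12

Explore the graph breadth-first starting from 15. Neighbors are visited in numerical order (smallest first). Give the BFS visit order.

15 → 6 → 10 → 11 → 12 → 7 → 14 → 17 → 2 → 16 → 5 → 4 → 9 → 13 → 8 → 19 → 3 → 1 → 18

Visit 15; enqueue 6, 10, 11, 12 → queue [6, 10, 11, 12]
Visit 6; enqueue 7, 14, 17 → queue [10, 11, 12, 7, 14, 17]
Visit 10; enqueue 2, 16 → queue [11, 12, 7, 14, 17, 2, 16]
Visit 11; enqueue 5 → queue [12, 7, 14, 17, 2, 16, 5]
Visit 12; enqueue 4, 9, 13 → queue [7, 14, 17, 2, 16, 5, 4, 9, 13]
Visit 7; enqueue 8, 19 → queue [14, 17, 2, 16, 5, 4, 9, 13, 8, 19]
Visit 14; enqueue 3 → queue [17, 2, 16, 5, 4, 9, 13, 8, 19, 3]
Visit 17 → queue [2, 16, 5, 4, 9, 13, 8, 19, 3]
Visit 2 → queue [16, 5, 4, 9, 13, 8, 19, 3]
Visit 16; enqueue 1 → queue [5, 4, 9, 13, 8, 19, 3, 1]
Visit 5 → queue [4, 9, 13, 8, 19, 3, 1]
Visit 4 → queue [9, 13, 8, 19, 3, 1]
Visit 9 → queue [13, 8, 19, 3, 1]
Visit 13; enqueue 18 → queue [8, 19, 3, 1, 18]
Visit 8 → queue [19, 3, 1, 18]
Visit 19 → queue [3, 1, 18]
Visit 3 → queue [1, 18]
Visit 1 → queue [18]
Visit 18 → queue []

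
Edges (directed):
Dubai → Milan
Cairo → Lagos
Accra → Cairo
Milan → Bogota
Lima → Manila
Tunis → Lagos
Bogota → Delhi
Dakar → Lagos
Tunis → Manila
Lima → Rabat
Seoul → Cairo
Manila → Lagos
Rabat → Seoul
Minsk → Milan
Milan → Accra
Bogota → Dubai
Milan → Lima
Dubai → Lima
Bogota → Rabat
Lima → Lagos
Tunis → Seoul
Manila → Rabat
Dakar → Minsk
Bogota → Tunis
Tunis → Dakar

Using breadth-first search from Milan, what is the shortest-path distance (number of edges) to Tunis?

2

Level 0: Milan
Level 1: Accra, Bogota, Lima
Level 2: Cairo, Delhi, Dubai, Lagos, Manila, Rabat, Tunis
Level 3: Dakar, Seoul
Level 4: Minsk
Tunis first appears at level 2.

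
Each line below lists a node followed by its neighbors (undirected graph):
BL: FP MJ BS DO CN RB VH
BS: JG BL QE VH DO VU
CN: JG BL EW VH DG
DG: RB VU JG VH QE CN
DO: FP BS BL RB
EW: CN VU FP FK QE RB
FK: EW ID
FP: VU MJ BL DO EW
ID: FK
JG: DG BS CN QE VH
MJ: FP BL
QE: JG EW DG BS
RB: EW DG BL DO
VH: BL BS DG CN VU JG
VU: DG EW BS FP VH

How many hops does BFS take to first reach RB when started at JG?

Level 0: JG
Level 1: BS, CN, DG, QE, VH
Level 2: BL, DO, EW, RB, VU
Level 3: FK, FP, MJ
Level 4: ID
RB first appears at level 2.

2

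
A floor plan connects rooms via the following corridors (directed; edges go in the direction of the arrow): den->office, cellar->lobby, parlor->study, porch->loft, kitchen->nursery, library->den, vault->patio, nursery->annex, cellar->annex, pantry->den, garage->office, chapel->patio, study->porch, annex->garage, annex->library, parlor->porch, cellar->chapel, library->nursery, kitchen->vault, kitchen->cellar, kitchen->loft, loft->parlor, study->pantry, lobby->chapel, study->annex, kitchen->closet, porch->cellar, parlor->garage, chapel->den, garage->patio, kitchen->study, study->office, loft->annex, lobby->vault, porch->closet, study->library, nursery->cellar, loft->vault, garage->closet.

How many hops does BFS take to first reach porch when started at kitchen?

2

Level 0: kitchen
Level 1: cellar, closet, loft, nursery, study, vault
Level 2: annex, chapel, library, lobby, office, pantry, parlor, patio, porch
Level 3: den, garage
porch first appears at level 2.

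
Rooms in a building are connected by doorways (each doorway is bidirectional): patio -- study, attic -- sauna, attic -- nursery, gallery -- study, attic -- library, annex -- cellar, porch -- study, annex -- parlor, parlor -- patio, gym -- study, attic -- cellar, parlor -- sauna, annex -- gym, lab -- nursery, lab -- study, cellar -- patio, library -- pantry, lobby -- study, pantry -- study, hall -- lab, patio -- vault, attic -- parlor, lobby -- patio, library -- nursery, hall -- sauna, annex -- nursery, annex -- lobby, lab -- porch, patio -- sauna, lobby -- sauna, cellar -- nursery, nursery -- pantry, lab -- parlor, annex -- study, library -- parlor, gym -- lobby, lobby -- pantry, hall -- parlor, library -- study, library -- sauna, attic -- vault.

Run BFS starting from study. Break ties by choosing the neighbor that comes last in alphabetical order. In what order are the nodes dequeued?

study, porch, patio, pantry, lobby, library, lab, gym, gallery, annex, vault, sauna, parlor, cellar, nursery, attic, hall

Visit study; enqueue porch, patio, pantry, lobby, library, lab, gym, gallery, annex → queue [porch, patio, pantry, lobby, library, lab, gym, gallery, annex]
Visit porch → queue [patio, pantry, lobby, library, lab, gym, gallery, annex]
Visit patio; enqueue vault, sauna, parlor, cellar → queue [pantry, lobby, library, lab, gym, gallery, annex, vault, sauna, parlor, cellar]
Visit pantry; enqueue nursery → queue [lobby, library, lab, gym, gallery, annex, vault, sauna, parlor, cellar, nursery]
Visit lobby → queue [library, lab, gym, gallery, annex, vault, sauna, parlor, cellar, nursery]
Visit library; enqueue attic → queue [lab, gym, gallery, annex, vault, sauna, parlor, cellar, nursery, attic]
Visit lab; enqueue hall → queue [gym, gallery, annex, vault, sauna, parlor, cellar, nursery, attic, hall]
Visit gym → queue [gallery, annex, vault, sauna, parlor, cellar, nursery, attic, hall]
Visit gallery → queue [annex, vault, sauna, parlor, cellar, nursery, attic, hall]
Visit annex → queue [vault, sauna, parlor, cellar, nursery, attic, hall]
Visit vault → queue [sauna, parlor, cellar, nursery, attic, hall]
Visit sauna → queue [parlor, cellar, nursery, attic, hall]
Visit parlor → queue [cellar, nursery, attic, hall]
Visit cellar → queue [nursery, attic, hall]
Visit nursery → queue [attic, hall]
Visit attic → queue [hall]
Visit hall → queue []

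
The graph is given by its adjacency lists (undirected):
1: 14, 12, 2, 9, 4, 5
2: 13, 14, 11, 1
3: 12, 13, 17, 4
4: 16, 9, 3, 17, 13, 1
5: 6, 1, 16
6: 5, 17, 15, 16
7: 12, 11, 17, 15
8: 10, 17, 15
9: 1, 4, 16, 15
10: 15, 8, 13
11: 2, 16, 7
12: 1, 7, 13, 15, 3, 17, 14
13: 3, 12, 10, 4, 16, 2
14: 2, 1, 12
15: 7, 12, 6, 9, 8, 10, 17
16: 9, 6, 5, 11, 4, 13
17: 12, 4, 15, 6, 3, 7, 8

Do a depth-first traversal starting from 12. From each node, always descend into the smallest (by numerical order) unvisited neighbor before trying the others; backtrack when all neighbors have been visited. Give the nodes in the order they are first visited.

Visit 12
12 → 1
1 → 2
2 → 11
11 → 7
7 → 15
15 → 6
6 → 5
5 → 16
16 → 4
4 → 3
3 → 13
13 → 10
10 → 8
8 → 17
4 → 9
2 → 14

12 → 1 → 2 → 11 → 7 → 15 → 6 → 5 → 16 → 4 → 3 → 13 → 10 → 8 → 17 → 9 → 14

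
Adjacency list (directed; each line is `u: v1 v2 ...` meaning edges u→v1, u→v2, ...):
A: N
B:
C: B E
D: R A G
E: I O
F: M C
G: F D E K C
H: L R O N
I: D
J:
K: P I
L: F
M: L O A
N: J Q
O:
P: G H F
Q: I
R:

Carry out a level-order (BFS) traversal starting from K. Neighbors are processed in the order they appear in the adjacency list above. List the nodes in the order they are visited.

Visit K; enqueue P, I → queue [P, I]
Visit P; enqueue G, H, F → queue [I, G, H, F]
Visit I; enqueue D → queue [G, H, F, D]
Visit G; enqueue E, C → queue [H, F, D, E, C]
Visit H; enqueue L, R, O, N → queue [F, D, E, C, L, R, O, N]
Visit F; enqueue M → queue [D, E, C, L, R, O, N, M]
Visit D; enqueue A → queue [E, C, L, R, O, N, M, A]
Visit E → queue [C, L, R, O, N, M, A]
Visit C; enqueue B → queue [L, R, O, N, M, A, B]
Visit L → queue [R, O, N, M, A, B]
Visit R → queue [O, N, M, A, B]
Visit O → queue [N, M, A, B]
Visit N; enqueue J, Q → queue [M, A, B, J, Q]
Visit M → queue [A, B, J, Q]
Visit A → queue [B, J, Q]
Visit B → queue [J, Q]
Visit J → queue [Q]
Visit Q → queue []

K -> P -> I -> G -> H -> F -> D -> E -> C -> L -> R -> O -> N -> M -> A -> B -> J -> Q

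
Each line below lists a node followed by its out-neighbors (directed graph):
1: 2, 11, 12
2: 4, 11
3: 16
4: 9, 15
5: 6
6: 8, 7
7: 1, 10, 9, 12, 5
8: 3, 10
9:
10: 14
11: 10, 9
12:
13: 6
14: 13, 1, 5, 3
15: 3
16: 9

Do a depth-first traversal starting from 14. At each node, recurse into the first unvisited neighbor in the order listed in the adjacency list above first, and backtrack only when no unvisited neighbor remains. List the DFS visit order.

Visit 14
14 → 13
13 → 6
6 → 8
8 → 3
3 → 16
16 → 9
8 → 10
6 → 7
7 → 1
1 → 2
2 → 4
4 → 15
2 → 11
1 → 12
7 → 5

14, 13, 6, 8, 3, 16, 9, 10, 7, 1, 2, 4, 15, 11, 12, 5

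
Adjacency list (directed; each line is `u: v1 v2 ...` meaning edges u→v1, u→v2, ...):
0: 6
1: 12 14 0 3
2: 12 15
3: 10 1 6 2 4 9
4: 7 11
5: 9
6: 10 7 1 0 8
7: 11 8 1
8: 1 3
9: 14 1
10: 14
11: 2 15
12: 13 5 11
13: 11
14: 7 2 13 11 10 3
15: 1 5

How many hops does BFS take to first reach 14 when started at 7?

Level 0: 7
Level 1: 1, 8, 11
Level 2: 0, 2, 3, 12, 14, 15
Level 3: 4, 5, 6, 9, 10, 13
14 first appears at level 2.

2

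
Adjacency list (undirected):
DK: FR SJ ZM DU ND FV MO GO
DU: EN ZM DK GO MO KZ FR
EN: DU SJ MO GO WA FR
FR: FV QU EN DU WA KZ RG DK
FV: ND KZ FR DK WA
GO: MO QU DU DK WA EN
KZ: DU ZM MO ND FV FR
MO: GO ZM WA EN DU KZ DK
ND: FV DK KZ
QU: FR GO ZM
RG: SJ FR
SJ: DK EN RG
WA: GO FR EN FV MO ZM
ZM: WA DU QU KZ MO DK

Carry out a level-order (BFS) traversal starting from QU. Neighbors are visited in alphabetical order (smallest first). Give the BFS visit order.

QU → FR → GO → ZM → DK → DU → EN → FV → KZ → RG → WA → MO → ND → SJ

Visit QU; enqueue FR, GO, ZM → queue [FR, GO, ZM]
Visit FR; enqueue DK, DU, EN, FV, KZ, RG, WA → queue [GO, ZM, DK, DU, EN, FV, KZ, RG, WA]
Visit GO; enqueue MO → queue [ZM, DK, DU, EN, FV, KZ, RG, WA, MO]
Visit ZM → queue [DK, DU, EN, FV, KZ, RG, WA, MO]
Visit DK; enqueue ND, SJ → queue [DU, EN, FV, KZ, RG, WA, MO, ND, SJ]
Visit DU → queue [EN, FV, KZ, RG, WA, MO, ND, SJ]
Visit EN → queue [FV, KZ, RG, WA, MO, ND, SJ]
Visit FV → queue [KZ, RG, WA, MO, ND, SJ]
Visit KZ → queue [RG, WA, MO, ND, SJ]
Visit RG → queue [WA, MO, ND, SJ]
Visit WA → queue [MO, ND, SJ]
Visit MO → queue [ND, SJ]
Visit ND → queue [SJ]
Visit SJ → queue []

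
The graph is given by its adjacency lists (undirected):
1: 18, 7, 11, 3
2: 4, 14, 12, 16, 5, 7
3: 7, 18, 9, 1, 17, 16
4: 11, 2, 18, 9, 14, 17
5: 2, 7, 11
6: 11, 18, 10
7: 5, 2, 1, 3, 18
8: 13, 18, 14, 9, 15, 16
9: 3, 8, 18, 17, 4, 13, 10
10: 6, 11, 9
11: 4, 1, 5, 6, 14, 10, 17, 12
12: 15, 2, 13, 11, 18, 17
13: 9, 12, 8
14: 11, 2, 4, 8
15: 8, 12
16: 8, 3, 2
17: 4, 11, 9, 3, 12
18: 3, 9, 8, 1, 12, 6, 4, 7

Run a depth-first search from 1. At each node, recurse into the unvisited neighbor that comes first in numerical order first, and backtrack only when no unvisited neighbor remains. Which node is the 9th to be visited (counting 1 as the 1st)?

12

Visit 1
1 → 3
3 → 7
7 → 2
2 → 4
4 → 9
9 → 8
8 → 13
13 → 12
12 → 11
11 → 5
11 → 6
6 → 10
6 → 18
11 → 14
11 → 17
12 → 15
8 → 16

Visit order: 1, 3, 7, 2, 4, 9, 8, 13, 12, 11, 5, 6, 10, 18, 14, 17, 15, 16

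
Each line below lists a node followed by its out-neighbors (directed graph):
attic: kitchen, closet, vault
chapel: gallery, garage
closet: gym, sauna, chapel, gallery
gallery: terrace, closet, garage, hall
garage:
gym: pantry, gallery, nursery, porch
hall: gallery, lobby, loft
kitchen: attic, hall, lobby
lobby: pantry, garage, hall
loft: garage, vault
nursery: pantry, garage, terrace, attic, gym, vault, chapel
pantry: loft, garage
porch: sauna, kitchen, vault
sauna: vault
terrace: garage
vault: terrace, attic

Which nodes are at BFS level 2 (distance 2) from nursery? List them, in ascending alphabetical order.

Level 0: nursery
Level 1: attic, chapel, garage, gym, pantry, terrace, vault
Level 2: closet, gallery, kitchen, loft, porch
Level 3: hall, lobby, sauna

closet, gallery, kitchen, loft, porch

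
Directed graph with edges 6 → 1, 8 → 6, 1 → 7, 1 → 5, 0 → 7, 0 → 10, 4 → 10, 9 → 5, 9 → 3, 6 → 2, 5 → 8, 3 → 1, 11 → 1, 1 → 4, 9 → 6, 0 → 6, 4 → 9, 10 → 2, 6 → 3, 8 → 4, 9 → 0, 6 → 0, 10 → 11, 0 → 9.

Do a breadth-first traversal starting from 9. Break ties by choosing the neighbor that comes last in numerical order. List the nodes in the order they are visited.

9 -> 6 -> 5 -> 3 -> 0 -> 2 -> 1 -> 8 -> 10 -> 7 -> 4 -> 11

Visit 9; enqueue 6, 5, 3, 0 → queue [6, 5, 3, 0]
Visit 6; enqueue 2, 1 → queue [5, 3, 0, 2, 1]
Visit 5; enqueue 8 → queue [3, 0, 2, 1, 8]
Visit 3 → queue [0, 2, 1, 8]
Visit 0; enqueue 10, 7 → queue [2, 1, 8, 10, 7]
Visit 2 → queue [1, 8, 10, 7]
Visit 1; enqueue 4 → queue [8, 10, 7, 4]
Visit 8 → queue [10, 7, 4]
Visit 10; enqueue 11 → queue [7, 4, 11]
Visit 7 → queue [4, 11]
Visit 4 → queue [11]
Visit 11 → queue []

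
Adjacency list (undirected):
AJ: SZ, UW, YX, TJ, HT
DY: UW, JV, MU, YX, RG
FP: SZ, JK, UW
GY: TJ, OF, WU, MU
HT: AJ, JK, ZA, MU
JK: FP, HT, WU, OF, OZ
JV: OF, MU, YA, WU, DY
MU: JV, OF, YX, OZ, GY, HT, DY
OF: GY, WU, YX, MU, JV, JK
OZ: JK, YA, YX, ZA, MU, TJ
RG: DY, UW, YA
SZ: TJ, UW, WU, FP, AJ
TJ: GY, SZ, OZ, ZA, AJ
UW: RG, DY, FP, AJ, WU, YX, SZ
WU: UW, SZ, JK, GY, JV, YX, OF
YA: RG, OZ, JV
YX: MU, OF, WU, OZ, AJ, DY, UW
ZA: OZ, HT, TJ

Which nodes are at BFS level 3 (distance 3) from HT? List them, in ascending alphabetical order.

RG, YA

Level 0: HT
Level 1: AJ, JK, MU, ZA
Level 2: DY, FP, GY, JV, OF, OZ, SZ, TJ, UW, WU, YX
Level 3: RG, YA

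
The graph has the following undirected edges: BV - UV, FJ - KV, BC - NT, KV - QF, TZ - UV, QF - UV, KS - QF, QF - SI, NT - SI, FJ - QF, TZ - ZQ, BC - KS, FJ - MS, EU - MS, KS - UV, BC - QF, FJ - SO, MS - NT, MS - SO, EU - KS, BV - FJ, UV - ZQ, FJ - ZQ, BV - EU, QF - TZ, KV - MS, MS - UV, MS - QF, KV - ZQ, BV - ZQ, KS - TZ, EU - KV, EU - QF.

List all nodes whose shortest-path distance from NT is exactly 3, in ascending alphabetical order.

BV, TZ, ZQ

Level 0: NT
Level 1: BC, MS, SI
Level 2: EU, FJ, KS, KV, QF, SO, UV
Level 3: BV, TZ, ZQ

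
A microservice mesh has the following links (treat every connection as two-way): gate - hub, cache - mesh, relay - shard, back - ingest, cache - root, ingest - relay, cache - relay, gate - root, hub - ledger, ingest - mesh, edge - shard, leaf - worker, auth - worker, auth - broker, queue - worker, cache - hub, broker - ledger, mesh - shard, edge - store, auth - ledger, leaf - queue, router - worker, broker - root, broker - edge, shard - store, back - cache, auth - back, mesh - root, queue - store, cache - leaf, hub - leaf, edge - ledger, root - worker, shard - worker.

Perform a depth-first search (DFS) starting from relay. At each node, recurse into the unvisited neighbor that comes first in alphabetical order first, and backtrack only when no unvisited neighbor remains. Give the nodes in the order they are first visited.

Visit relay
relay → cache
cache → back
back → auth
auth → broker
broker → edge
edge → ledger
ledger → hub
hub → gate
gate → root
root → mesh
mesh → ingest
mesh → shard
shard → store
store → queue
queue → leaf
leaf → worker
worker → router

relay, cache, back, auth, broker, edge, ledger, hub, gate, root, mesh, ingest, shard, store, queue, leaf, worker, router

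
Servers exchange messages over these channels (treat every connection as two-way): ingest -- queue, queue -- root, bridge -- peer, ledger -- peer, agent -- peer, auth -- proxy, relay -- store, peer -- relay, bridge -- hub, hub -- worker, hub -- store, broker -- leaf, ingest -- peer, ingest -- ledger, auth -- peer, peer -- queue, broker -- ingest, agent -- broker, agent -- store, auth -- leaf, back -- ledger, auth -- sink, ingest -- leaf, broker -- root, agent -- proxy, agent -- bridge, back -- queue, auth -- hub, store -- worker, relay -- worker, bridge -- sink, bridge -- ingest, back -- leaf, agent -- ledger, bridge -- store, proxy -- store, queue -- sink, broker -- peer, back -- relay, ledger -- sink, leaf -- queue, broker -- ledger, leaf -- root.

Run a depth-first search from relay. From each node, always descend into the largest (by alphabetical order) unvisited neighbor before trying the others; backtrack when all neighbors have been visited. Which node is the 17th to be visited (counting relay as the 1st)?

back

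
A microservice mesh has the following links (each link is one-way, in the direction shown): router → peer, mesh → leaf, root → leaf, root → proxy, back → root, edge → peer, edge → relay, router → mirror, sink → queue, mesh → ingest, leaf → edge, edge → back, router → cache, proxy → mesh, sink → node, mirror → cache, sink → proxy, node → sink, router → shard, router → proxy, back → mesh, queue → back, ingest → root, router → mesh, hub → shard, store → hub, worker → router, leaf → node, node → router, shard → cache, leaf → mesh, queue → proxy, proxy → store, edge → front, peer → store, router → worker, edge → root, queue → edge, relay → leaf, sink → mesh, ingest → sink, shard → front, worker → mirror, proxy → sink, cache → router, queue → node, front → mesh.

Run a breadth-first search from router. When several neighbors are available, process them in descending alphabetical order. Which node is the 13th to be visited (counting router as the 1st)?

Visit router; enqueue worker, shard, proxy, peer, mirror, mesh, cache → queue [worker, shard, proxy, peer, mirror, mesh, cache]
Visit worker → queue [shard, proxy, peer, mirror, mesh, cache]
Visit shard; enqueue front → queue [proxy, peer, mirror, mesh, cache, front]
Visit proxy; enqueue store, sink → queue [peer, mirror, mesh, cache, front, store, sink]
Visit peer → queue [mirror, mesh, cache, front, store, sink]
Visit mirror → queue [mesh, cache, front, store, sink]
Visit mesh; enqueue leaf, ingest → queue [cache, front, store, sink, leaf, ingest]
Visit cache → queue [front, store, sink, leaf, ingest]
Visit front → queue [store, sink, leaf, ingest]
Visit store; enqueue hub → queue [sink, leaf, ingest, hub]
Visit sink; enqueue queue, node → queue [leaf, ingest, hub, queue, node]
Visit leaf; enqueue edge → queue [ingest, hub, queue, node, edge]
Visit ingest; enqueue root → queue [hub, queue, node, edge, root]
Visit hub → queue [queue, node, edge, root]
Visit queue; enqueue back → queue [node, edge, root, back]
Visit node → queue [edge, root, back]
Visit edge; enqueue relay → queue [root, back, relay]
Visit root → queue [back, relay]
Visit back → queue [relay]
Visit relay → queue []

Visit order: router, worker, shard, proxy, peer, mirror, mesh, cache, front, store, sink, leaf, ingest, hub, queue, node, edge, root, back, relay

ingest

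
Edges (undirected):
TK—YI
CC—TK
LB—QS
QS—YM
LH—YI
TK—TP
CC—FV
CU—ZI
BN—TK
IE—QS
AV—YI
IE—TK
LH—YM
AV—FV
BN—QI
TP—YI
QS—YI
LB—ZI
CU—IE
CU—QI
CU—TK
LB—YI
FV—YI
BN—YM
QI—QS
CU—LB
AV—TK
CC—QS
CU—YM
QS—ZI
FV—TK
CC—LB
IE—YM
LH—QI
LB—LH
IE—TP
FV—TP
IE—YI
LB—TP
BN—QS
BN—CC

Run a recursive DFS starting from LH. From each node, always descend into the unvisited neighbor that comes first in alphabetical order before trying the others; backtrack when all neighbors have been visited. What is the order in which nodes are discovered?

Visit LH
LH → LB
LB → CC
CC → BN
BN → QI
QI → CU
CU → IE
IE → QS
QS → YI
YI → AV
AV → FV
FV → TK
TK → TP
QS → YM
QS → ZI

LH, LB, CC, BN, QI, CU, IE, QS, YI, AV, FV, TK, TP, YM, ZI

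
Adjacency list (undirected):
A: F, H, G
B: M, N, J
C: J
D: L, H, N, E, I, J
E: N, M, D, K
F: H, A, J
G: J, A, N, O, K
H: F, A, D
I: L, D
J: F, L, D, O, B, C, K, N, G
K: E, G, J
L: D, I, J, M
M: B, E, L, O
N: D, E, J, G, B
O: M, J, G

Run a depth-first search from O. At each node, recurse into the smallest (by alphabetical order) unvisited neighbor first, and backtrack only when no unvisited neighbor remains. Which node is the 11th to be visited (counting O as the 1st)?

Visit O
O → G
G → A
A → F
F → H
H → D
D → E
E → K
K → J
J → B
B → M
M → L
L → I
B → N
J → C

Visit order: O, G, A, F, H, D, E, K, J, B, M, L, I, N, C

M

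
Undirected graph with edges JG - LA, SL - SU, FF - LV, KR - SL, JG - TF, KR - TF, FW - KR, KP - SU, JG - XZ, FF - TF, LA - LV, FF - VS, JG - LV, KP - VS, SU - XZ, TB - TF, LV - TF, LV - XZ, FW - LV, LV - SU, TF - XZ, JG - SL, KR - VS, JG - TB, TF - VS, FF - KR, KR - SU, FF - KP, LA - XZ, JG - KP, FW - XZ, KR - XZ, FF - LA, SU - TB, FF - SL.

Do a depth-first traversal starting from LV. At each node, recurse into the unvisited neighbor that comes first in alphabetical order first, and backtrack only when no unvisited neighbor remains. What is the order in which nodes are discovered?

LV FF KP JG LA XZ FW KR SL SU TB TF VS

Visit LV
LV → FF
FF → KP
KP → JG
JG → LA
LA → XZ
XZ → FW
FW → KR
KR → SL
SL → SU
SU → TB
TB → TF
TF → VS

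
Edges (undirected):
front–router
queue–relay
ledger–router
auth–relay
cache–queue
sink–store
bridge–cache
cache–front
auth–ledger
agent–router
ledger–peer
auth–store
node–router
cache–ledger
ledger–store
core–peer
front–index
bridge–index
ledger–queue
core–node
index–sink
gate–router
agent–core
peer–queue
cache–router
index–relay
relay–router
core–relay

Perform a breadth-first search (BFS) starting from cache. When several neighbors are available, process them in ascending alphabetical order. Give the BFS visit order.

cache, bridge, front, ledger, queue, router, index, auth, peer, store, relay, agent, gate, node, sink, core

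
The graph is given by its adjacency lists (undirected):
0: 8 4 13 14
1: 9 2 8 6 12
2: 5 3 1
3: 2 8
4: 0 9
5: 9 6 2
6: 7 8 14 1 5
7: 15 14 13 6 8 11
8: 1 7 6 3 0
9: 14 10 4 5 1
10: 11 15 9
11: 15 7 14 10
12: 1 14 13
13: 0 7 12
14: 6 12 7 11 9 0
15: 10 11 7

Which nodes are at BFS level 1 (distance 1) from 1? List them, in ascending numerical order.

2, 6, 8, 9, 12

Level 0: 1
Level 1: 2, 6, 8, 9, 12
Level 2: 0, 3, 4, 5, 7, 10, 13, 14
Level 3: 11, 15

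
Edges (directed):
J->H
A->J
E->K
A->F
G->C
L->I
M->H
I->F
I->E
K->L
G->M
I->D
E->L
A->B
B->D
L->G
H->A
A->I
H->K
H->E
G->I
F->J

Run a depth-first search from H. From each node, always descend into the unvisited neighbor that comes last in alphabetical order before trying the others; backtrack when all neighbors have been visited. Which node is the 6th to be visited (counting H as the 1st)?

Visit H
H → K
K → L
L → I
I → F
F → J
I → E
I → D
L → G
G → M
G → C
H → A
A → B

Visit order: H, K, L, I, F, J, E, D, G, M, C, A, B

J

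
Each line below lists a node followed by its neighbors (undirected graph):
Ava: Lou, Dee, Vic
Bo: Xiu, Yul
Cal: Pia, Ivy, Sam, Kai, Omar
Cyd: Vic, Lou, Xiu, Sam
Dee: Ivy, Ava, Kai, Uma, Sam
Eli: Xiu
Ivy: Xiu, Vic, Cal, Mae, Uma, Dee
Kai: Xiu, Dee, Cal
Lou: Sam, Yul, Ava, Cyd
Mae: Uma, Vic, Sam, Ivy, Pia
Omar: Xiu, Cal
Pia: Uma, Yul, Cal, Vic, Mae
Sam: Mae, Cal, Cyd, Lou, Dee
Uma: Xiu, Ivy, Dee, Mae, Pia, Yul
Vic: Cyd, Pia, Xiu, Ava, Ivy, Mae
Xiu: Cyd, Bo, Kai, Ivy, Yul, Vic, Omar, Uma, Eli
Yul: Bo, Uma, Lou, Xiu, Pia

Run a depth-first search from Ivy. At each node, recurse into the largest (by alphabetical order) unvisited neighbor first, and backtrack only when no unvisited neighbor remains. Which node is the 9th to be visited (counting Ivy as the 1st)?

Lou

Visit Ivy
Ivy → Xiu
Xiu → Yul
Yul → Uma
Uma → Pia
Pia → Vic
Vic → Mae
Mae → Sam
Sam → Lou
Lou → Cyd
Lou → Ava
Ava → Dee
Dee → Kai
Kai → Cal
Cal → Omar
Yul → Bo
Xiu → Eli

Visit order: Ivy, Xiu, Yul, Uma, Pia, Vic, Mae, Sam, Lou, Cyd, Ava, Dee, Kai, Cal, Omar, Bo, Eli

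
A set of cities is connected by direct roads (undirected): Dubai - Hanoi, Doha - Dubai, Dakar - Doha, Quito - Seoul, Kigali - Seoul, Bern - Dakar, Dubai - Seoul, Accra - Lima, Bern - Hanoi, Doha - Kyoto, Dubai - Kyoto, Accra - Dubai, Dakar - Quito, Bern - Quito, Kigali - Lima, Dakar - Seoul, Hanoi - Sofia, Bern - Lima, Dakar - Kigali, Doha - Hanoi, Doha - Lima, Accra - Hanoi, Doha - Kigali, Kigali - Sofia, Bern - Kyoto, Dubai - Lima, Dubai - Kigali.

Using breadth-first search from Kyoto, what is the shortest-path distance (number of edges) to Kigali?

Level 0: Kyoto
Level 1: Bern, Doha, Dubai
Level 2: Accra, Dakar, Hanoi, Kigali, Lima, Quito, Seoul
Level 3: Sofia
Kigali first appears at level 2.

2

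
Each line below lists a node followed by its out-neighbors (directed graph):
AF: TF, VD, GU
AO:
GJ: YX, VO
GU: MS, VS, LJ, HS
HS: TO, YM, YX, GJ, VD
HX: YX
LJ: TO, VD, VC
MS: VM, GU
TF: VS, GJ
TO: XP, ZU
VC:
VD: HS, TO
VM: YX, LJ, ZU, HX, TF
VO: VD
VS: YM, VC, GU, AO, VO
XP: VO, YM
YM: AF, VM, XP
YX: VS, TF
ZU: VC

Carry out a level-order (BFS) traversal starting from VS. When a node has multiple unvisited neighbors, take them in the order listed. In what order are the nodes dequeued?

Visit VS; enqueue YM, VC, GU, AO, VO → queue [YM, VC, GU, AO, VO]
Visit YM; enqueue AF, VM, XP → queue [VC, GU, AO, VO, AF, VM, XP]
Visit VC → queue [GU, AO, VO, AF, VM, XP]
Visit GU; enqueue MS, LJ, HS → queue [AO, VO, AF, VM, XP, MS, LJ, HS]
Visit AO → queue [VO, AF, VM, XP, MS, LJ, HS]
Visit VO; enqueue VD → queue [AF, VM, XP, MS, LJ, HS, VD]
Visit AF; enqueue TF → queue [VM, XP, MS, LJ, HS, VD, TF]
Visit VM; enqueue YX, ZU, HX → queue [XP, MS, LJ, HS, VD, TF, YX, ZU, HX]
Visit XP → queue [MS, LJ, HS, VD, TF, YX, ZU, HX]
Visit MS → queue [LJ, HS, VD, TF, YX, ZU, HX]
Visit LJ; enqueue TO → queue [HS, VD, TF, YX, ZU, HX, TO]
Visit HS; enqueue GJ → queue [VD, TF, YX, ZU, HX, TO, GJ]
Visit VD → queue [TF, YX, ZU, HX, TO, GJ]
Visit TF → queue [YX, ZU, HX, TO, GJ]
Visit YX → queue [ZU, HX, TO, GJ]
Visit ZU → queue [HX, TO, GJ]
Visit HX → queue [TO, GJ]
Visit TO → queue [GJ]
Visit GJ → queue []

VS, YM, VC, GU, AO, VO, AF, VM, XP, MS, LJ, HS, VD, TF, YX, ZU, HX, TO, GJ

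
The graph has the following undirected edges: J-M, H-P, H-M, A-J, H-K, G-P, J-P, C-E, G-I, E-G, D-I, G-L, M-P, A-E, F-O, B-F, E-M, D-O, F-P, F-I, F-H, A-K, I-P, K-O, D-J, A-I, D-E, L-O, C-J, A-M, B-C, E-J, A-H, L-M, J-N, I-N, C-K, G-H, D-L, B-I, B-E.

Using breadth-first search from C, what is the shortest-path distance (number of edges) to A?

2

Level 0: C
Level 1: B, E, J, K
Level 2: A, D, F, G, H, I, M, N, O, P
Level 3: L
A first appears at level 2.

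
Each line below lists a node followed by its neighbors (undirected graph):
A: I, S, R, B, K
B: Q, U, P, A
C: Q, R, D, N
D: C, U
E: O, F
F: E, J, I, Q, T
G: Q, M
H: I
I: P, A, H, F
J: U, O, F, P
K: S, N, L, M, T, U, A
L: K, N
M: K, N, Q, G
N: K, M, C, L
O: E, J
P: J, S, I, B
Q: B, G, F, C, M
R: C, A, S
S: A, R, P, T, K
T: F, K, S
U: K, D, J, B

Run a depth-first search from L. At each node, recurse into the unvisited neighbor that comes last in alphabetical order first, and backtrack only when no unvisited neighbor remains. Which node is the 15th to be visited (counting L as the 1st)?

Visit L
L → N
N → M
M → Q
Q → G
Q → F
F → T
T → S
S → R
R → C
C → D
D → U
U → K
K → A
A → I
I → P
P → J
J → O
O → E
P → B
I → H

Visit order: L, N, M, Q, G, F, T, S, R, C, D, U, K, A, I, P, J, O, E, B, H

I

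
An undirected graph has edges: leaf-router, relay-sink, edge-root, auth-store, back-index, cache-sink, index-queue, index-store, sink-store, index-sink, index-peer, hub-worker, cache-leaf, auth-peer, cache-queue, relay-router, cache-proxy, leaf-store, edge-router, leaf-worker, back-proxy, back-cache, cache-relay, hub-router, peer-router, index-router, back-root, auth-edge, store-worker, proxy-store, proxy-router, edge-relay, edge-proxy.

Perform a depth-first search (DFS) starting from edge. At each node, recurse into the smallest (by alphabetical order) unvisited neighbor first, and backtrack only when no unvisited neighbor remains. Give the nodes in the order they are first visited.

edge → auth → peer → index → back → cache → leaf → router → hub → worker → store → proxy → sink → relay → queue → root

Visit edge
edge → auth
auth → peer
peer → index
index → back
back → cache
cache → leaf
leaf → router
router → hub
hub → worker
worker → store
store → proxy
store → sink
sink → relay
cache → queue
back → root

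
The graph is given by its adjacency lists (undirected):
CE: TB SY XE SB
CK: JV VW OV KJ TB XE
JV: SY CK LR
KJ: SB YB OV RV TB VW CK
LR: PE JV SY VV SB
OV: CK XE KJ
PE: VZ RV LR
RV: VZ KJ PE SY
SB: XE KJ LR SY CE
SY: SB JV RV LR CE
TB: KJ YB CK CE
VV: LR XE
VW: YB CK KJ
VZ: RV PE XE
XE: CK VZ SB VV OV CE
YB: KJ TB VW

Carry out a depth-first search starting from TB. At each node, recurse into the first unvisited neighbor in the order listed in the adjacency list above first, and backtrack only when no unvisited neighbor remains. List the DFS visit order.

TB KJ SB XE CK JV SY RV VZ PE LR VV CE VW YB OV

Visit TB
TB → KJ
KJ → SB
SB → XE
XE → CK
CK → JV
JV → SY
SY → RV
RV → VZ
VZ → PE
PE → LR
LR → VV
SY → CE
CK → VW
VW → YB
CK → OV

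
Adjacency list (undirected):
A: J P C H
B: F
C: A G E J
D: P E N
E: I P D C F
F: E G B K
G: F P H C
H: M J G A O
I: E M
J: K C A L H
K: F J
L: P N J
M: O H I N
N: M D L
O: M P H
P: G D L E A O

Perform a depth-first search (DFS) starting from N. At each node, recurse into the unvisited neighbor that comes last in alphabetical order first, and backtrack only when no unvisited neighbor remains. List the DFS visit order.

N M O P L J K F G H A C E I D B

Visit N
N → M
M → O
O → P
P → L
L → J
J → K
K → F
F → G
G → H
H → A
A → C
C → E
E → I
E → D
F → B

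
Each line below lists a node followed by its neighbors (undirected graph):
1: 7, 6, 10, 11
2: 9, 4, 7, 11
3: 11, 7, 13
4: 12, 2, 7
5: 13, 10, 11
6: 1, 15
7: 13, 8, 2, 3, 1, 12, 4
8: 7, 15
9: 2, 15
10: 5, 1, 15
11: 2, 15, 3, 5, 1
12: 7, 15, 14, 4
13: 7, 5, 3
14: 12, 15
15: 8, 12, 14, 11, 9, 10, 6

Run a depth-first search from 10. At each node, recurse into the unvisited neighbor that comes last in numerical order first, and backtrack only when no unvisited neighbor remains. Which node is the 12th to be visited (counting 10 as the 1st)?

4

Visit 10
10 → 15
15 → 14
14 → 12
12 → 7
7 → 13
13 → 5
5 → 11
11 → 3
11 → 2
2 → 9
2 → 4
11 → 1
1 → 6
7 → 8

Visit order: 10, 15, 14, 12, 7, 13, 5, 11, 3, 2, 9, 4, 1, 6, 8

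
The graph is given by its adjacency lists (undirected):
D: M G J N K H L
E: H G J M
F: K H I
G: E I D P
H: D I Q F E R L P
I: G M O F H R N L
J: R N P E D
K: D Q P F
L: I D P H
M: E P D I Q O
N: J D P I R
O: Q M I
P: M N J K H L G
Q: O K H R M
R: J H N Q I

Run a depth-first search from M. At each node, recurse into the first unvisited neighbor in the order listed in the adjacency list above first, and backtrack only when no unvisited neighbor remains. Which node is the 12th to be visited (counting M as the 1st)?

Visit M
M → E
E → H
H → D
D → G
G → I
I → O
O → Q
Q → K
K → P
P → N
N → J
J → R
P → L
K → F

Visit order: M, E, H, D, G, I, O, Q, K, P, N, J, R, L, F

J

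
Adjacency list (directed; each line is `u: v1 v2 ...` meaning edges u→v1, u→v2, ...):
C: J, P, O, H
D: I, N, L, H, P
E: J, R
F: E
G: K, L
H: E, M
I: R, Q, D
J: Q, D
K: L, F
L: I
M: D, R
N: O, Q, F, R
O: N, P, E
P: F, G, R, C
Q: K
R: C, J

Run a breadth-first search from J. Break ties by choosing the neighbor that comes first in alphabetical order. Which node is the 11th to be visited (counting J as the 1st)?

Visit J; enqueue D, Q → queue [D, Q]
Visit D; enqueue H, I, L, N, P → queue [Q, H, I, L, N, P]
Visit Q; enqueue K → queue [H, I, L, N, P, K]
Visit H; enqueue E, M → queue [I, L, N, P, K, E, M]
Visit I; enqueue R → queue [L, N, P, K, E, M, R]
Visit L → queue [N, P, K, E, M, R]
Visit N; enqueue F, O → queue [P, K, E, M, R, F, O]
Visit P; enqueue C, G → queue [K, E, M, R, F, O, C, G]
Visit K → queue [E, M, R, F, O, C, G]
Visit E → queue [M, R, F, O, C, G]
Visit M → queue [R, F, O, C, G]
Visit R → queue [F, O, C, G]
Visit F → queue [O, C, G]
Visit O → queue [C, G]
Visit C → queue [G]
Visit G → queue []

Visit order: J, D, Q, H, I, L, N, P, K, E, M, R, F, O, C, G

M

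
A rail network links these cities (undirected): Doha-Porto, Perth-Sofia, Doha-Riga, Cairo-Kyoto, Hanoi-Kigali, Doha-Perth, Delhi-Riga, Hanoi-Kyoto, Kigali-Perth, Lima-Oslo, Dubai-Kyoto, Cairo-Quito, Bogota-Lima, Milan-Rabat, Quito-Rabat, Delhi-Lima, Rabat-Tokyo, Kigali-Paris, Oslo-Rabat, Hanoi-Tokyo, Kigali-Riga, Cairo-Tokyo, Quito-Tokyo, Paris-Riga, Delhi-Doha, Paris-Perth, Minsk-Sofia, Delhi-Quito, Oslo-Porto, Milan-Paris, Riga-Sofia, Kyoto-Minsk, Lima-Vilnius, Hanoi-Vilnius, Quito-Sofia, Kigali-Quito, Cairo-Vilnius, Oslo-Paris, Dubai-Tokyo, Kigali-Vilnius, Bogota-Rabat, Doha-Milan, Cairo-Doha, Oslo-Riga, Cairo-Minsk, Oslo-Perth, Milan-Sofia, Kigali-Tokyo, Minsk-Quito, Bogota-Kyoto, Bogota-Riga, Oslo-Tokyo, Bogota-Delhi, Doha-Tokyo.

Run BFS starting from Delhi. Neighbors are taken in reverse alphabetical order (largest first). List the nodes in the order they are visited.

Visit Delhi; enqueue Riga, Quito, Lima, Doha, Bogota → queue [Riga, Quito, Lima, Doha, Bogota]
Visit Riga; enqueue Sofia, Paris, Oslo, Kigali → queue [Quito, Lima, Doha, Bogota, Sofia, Paris, Oslo, Kigali]
Visit Quito; enqueue Tokyo, Rabat, Minsk, Cairo → queue [Lima, Doha, Bogota, Sofia, Paris, Oslo, Kigali, Tokyo, Rabat, Minsk, Cairo]
Visit Lima; enqueue Vilnius → queue [Doha, Bogota, Sofia, Paris, Oslo, Kigali, Tokyo, Rabat, Minsk, Cairo, Vilnius]
Visit Doha; enqueue Porto, Perth, Milan → queue [Bogota, Sofia, Paris, Oslo, Kigali, Tokyo, Rabat, Minsk, Cairo, Vilnius, Porto, Perth, Milan]
Visit Bogota; enqueue Kyoto → queue [Sofia, Paris, Oslo, Kigali, Tokyo, Rabat, Minsk, Cairo, Vilnius, Porto, Perth, Milan, Kyoto]
Visit Sofia → queue [Paris, Oslo, Kigali, Tokyo, Rabat, Minsk, Cairo, Vilnius, Porto, Perth, Milan, Kyoto]
Visit Paris → queue [Oslo, Kigali, Tokyo, Rabat, Minsk, Cairo, Vilnius, Porto, Perth, Milan, Kyoto]
Visit Oslo → queue [Kigali, Tokyo, Rabat, Minsk, Cairo, Vilnius, Porto, Perth, Milan, Kyoto]
Visit Kigali; enqueue Hanoi → queue [Tokyo, Rabat, Minsk, Cairo, Vilnius, Porto, Perth, Milan, Kyoto, Hanoi]
Visit Tokyo; enqueue Dubai → queue [Rabat, Minsk, Cairo, Vilnius, Porto, Perth, Milan, Kyoto, Hanoi, Dubai]
Visit Rabat → queue [Minsk, Cairo, Vilnius, Porto, Perth, Milan, Kyoto, Hanoi, Dubai]
Visit Minsk → queue [Cairo, Vilnius, Porto, Perth, Milan, Kyoto, Hanoi, Dubai]
Visit Cairo → queue [Vilnius, Porto, Perth, Milan, Kyoto, Hanoi, Dubai]
Visit Vilnius → queue [Porto, Perth, Milan, Kyoto, Hanoi, Dubai]
Visit Porto → queue [Perth, Milan, Kyoto, Hanoi, Dubai]
Visit Perth → queue [Milan, Kyoto, Hanoi, Dubai]
Visit Milan → queue [Kyoto, Hanoi, Dubai]
Visit Kyoto → queue [Hanoi, Dubai]
Visit Hanoi → queue [Dubai]
Visit Dubai → queue []

Delhi, Riga, Quito, Lima, Doha, Bogota, Sofia, Paris, Oslo, Kigali, Tokyo, Rabat, Minsk, Cairo, Vilnius, Porto, Perth, Milan, Kyoto, Hanoi, Dubai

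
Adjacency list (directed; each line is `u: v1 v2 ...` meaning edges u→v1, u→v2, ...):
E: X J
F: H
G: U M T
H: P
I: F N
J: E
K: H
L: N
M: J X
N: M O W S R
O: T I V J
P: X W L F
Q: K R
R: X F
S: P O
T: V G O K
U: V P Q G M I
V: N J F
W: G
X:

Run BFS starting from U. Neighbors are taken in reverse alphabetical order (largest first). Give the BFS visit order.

U, V, Q, P, M, I, G, N, J, F, R, K, X, W, L, T, S, O, E, H

Visit U; enqueue V, Q, P, M, I, G → queue [V, Q, P, M, I, G]
Visit V; enqueue N, J, F → queue [Q, P, M, I, G, N, J, F]
Visit Q; enqueue R, K → queue [P, M, I, G, N, J, F, R, K]
Visit P; enqueue X, W, L → queue [M, I, G, N, J, F, R, K, X, W, L]
Visit M → queue [I, G, N, J, F, R, K, X, W, L]
Visit I → queue [G, N, J, F, R, K, X, W, L]
Visit G; enqueue T → queue [N, J, F, R, K, X, W, L, T]
Visit N; enqueue S, O → queue [J, F, R, K, X, W, L, T, S, O]
Visit J; enqueue E → queue [F, R, K, X, W, L, T, S, O, E]
Visit F; enqueue H → queue [R, K, X, W, L, T, S, O, E, H]
Visit R → queue [K, X, W, L, T, S, O, E, H]
Visit K → queue [X, W, L, T, S, O, E, H]
Visit X → queue [W, L, T, S, O, E, H]
Visit W → queue [L, T, S, O, E, H]
Visit L → queue [T, S, O, E, H]
Visit T → queue [S, O, E, H]
Visit S → queue [O, E, H]
Visit O → queue [E, H]
Visit E → queue [H]
Visit H → queue []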